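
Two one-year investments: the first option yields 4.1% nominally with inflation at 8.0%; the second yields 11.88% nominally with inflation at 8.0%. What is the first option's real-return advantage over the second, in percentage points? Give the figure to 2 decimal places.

-7.20

The first option real return: 1.041/1.080 − 1 = -3.611%.
The second real return: 1.1188/1.080 − 1 = 3.593%.
Difference: -3.611 − 3.593 = -7.204 pp.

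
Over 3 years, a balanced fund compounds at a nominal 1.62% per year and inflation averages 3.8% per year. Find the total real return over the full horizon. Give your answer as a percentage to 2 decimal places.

-6.17%

The annual real rate is (1+1.62%)/(1+3.8%) − 1 = -2.1002%.
Compounded over 3 years: (1 + -0.021002)^3 − 1 ≈ -0.06169.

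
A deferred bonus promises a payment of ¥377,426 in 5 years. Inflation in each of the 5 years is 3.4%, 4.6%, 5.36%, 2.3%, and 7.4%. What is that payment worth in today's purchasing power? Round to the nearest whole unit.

¥301,456

Price-level factor over 5 years: 1.034 × 1.046 × 1.0536 × 1.023 × 1.074 ≈ 1.2520102959.
Purchasing power today: ¥377,426 divided by that factor.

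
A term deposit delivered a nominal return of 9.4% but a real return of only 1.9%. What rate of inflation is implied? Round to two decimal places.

7.36%

From (1+r_nom) = (1+r_real)(1+π), we get 1+π = (1 + 9.4%)/(1 + 1.9%) = 1.094/1.019 ≈ 1.07360.
So π ≈ 7.3602%.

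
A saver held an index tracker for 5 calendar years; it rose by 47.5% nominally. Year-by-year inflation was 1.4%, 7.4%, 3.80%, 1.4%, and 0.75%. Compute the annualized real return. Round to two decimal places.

Cumulative inflation factor: 1.014 × 1.074 × 1.0380 × 1.014 × 1.0075 ≈ 1.15484.
Nominal growth factor: 1.47500. Real growth factor = 1.47500 / 1.15484 ≈ 1.27723.
Annualized: 1.27723^(1/5) − 1 ≈ 0.05016.

5.02%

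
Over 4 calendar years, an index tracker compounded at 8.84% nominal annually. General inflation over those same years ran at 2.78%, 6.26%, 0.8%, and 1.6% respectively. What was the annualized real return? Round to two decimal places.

Cumulative inflation factor: 1.0278 × 1.0626 × 1.008 × 1.016 ≈ 1.11849.
Nominal growth factor: 1.40331. Real growth factor = 1.40331 / 1.11849 ≈ 1.25465.
Annualized: 1.25465^(1/4) − 1 ≈ 0.05835.

5.84%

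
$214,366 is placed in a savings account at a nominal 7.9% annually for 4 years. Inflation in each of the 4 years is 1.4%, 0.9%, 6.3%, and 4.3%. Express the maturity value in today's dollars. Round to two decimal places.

$256,150.37

Nominal value at maturity: $214,366 × (1 + 7.9%)^4 ≈ $290,563.92.
Price-level factor over 4 years: 1.014 × 1.009 × 1.063 × 1.043 ≈ 1.1343490043.
Dividing the nominal maturity value by the price-level factor gives the value in today's money.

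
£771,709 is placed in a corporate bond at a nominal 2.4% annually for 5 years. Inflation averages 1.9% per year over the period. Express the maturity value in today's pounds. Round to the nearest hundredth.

Nominal value at maturity: £771,709 × (1 + 2.4%)^5 ≈ £868,867.09.
Price-level factor over 5 years: (1 + 1.9%)^5 ≈ 1.0986792441.
Dividing the nominal maturity value by the price-level factor gives the value in today's money.

£790,828.71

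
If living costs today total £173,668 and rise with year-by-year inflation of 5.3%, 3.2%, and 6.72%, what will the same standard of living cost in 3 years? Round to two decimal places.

£201,406.60

Cumulative price-level factor: 1.053 × 1.032 × 1.0672 = 1.1597219712.
Multiplying £173,668 by the price-level factor gives the future nominal sum.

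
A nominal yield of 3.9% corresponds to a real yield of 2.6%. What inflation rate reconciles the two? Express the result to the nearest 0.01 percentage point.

From (1+r_nom) = (1+r_real)(1+π), we get 1+π = (1 + 3.9%)/(1 + 2.6%) = 1.039/1.026 ≈ 1.01267.
So π ≈ 1.2671%.

1.27%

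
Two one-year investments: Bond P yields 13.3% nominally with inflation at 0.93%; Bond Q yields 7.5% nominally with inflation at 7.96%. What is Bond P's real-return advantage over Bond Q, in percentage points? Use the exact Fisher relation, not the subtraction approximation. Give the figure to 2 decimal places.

12.68

Bond P real return: 1.133/1.0093 − 1 = 12.256%.
Bond Q real return: 1.075/1.0796 − 1 = -0.426%.
Difference: 12.256 − (-0.426) = 12.682 pp.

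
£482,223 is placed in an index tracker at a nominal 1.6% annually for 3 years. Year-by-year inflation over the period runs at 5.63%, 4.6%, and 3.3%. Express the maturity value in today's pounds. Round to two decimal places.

£443,108.17

Nominal value at maturity: £482,223 × (1 + 1.6%)^3 ≈ £505,742.03.
Price-level factor over 3 years: 1.0563 × 1.046 × 1.033 = 1.1413511634.
The maturity value deflated by that factor is the answer in today's purchasing power.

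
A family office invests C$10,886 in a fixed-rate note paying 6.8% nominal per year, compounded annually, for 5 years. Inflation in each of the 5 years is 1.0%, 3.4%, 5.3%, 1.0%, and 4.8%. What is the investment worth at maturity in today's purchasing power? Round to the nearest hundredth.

C$12,994.86

Nominal value at maturity: C$10,886 × (1 + 6.8%)^5 ≈ C$15,126.02.
Price-level factor over 5 years: 1.010 × 1.034 × 1.053 × 1.010 × 1.048 ≈ 1.1639998924.
The maturity value deflated by that factor is the answer in today's purchasing power.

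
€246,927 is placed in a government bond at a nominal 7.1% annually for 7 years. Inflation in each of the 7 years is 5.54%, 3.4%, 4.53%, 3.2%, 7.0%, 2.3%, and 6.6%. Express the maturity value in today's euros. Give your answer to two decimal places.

€290,549.40

Nominal value at maturity: €246,927 × (1 + 7.1%)^7 ≈ €399,112.08.
Price-level factor over 7 years: 1.0554 × 1.034 × 1.0453 × 1.032 × 1.070 × 1.023 × 1.066 ≈ 1.3736462104.
Dividing the nominal maturity value by the price-level factor gives the value in today's money.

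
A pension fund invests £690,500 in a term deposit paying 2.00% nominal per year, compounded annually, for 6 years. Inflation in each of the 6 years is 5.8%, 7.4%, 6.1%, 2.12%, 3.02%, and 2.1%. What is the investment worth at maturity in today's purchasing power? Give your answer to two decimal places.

£600,483.79

Nominal value at maturity: £690,500 × (1 + 2.00%)^6 ≈ £777,615.15.
Price-level factor over 6 years: 1.058 × 1.074 × 1.061 × 1.0212 × 1.0302 × 1.021 ≈ 1.2949810902.
Dividing the nominal maturity value by the price-level factor gives the value in today's money.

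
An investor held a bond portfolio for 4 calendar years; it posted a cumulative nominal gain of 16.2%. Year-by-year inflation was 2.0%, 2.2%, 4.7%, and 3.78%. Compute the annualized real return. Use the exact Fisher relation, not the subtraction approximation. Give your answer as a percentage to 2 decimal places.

0.64%

Cumulative inflation factor: 1.020 × 1.022 × 1.047 × 1.0378 ≈ 1.13269.
Nominal growth factor: 1.16200. Real growth factor = 1.16200 / 1.13269 ≈ 1.02588.
Annualized: 1.02588^(1/4) − 1 ≈ 0.00641.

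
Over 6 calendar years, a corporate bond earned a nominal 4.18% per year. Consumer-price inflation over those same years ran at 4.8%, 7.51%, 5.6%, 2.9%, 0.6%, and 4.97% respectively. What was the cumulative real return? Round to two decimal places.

Cumulative inflation factor: 1.048 × 1.0751 × 1.056 × 1.029 × 1.006 × 1.0497 ≈ 1.29286.
Nominal growth factor: 1.27852. Real growth factor = 1.27852 / 1.29286 ≈ 0.98890.
Total real return ≈ -1.1097%.

-1.11%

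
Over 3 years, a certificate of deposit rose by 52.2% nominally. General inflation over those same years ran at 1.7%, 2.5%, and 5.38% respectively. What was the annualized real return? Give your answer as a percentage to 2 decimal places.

Cumulative inflation factor: 1.017 × 1.025 × 1.0538 ≈ 1.09851.
Nominal growth factor: 1.52200. Real growth factor = 1.52200 / 1.09851 ≈ 1.38552.
Annualized: 1.38552^(1/3) − 1 ≈ 0.11482.

11.48%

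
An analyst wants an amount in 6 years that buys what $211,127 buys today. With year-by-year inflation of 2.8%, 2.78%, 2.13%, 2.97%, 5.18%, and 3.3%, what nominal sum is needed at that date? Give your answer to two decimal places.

Cumulative price-level factor: 1.028 × 1.0278 × 1.0213 × 1.0297 × 1.0518 × 1.033 ≈ 1.2072556891.
The nominal amount required is $211,127 scaled up by that factor.

$254,884.27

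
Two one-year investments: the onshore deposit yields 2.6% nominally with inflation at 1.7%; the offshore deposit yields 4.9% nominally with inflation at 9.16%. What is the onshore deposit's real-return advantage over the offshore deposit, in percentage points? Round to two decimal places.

The onshore deposit real return: 1.026/1.017 − 1 = 0.885%.
The offshore deposit real return: 1.049/1.0916 − 1 = -3.903%.
Difference: 0.885 − (-3.903) = 4.788 pp.

4.79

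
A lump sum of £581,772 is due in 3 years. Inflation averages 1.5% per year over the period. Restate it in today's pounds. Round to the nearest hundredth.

Price-level factor over 3 years: (1 + 1.5%)^3 = 1.045678375.
Purchasing power today: £581,772 divided by that factor.

£556,358.45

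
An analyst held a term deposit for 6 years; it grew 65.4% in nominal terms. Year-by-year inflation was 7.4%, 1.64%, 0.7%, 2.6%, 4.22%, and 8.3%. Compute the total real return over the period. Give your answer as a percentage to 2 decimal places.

Cumulative inflation factor: 1.074 × 1.0164 × 1.007 × 1.026 × 1.0422 × 1.083 ≈ 1.27299.
Nominal growth factor: 1.65400. Real growth factor = 1.65400 / 1.27299 ≈ 1.29930.
Total real return ≈ 29.9302%.

29.93%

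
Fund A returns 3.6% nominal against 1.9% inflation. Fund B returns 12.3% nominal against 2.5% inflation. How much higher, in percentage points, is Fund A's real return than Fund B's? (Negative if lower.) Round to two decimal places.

Fund A real return: 1.036/1.019 − 1 = 1.668%.
Fund B real return: 1.123/1.025 − 1 = 9.561%.
Difference: 1.668 − 9.561 = -7.893 pp.

-7.89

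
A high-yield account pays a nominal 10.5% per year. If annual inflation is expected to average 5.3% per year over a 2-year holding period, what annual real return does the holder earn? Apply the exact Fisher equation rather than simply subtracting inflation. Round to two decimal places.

4.94%

With constant rates the annual real return is the same each year: (1+10.5%)/(1+5.3%) − 1 = 0.04938.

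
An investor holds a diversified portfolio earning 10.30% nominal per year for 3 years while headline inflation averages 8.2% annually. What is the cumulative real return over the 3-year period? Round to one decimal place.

The annual real rate is (1+10.30%)/(1+8.2%) − 1 = 1.9409%.
Compounded over 3 years: (1 + 0.019409)^3 − 1 ≈ 0.05936.

5.9%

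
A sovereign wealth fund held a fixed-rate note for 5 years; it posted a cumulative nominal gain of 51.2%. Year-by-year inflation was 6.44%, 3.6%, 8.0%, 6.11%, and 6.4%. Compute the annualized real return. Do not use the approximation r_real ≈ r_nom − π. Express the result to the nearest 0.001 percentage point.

2.375%

Cumulative inflation factor: 1.0644 × 1.036 × 1.080 × 1.0611 × 1.064 ≈ 1.34458.
Nominal growth factor: 1.51200. Real growth factor = 1.51200 / 1.34458 ≈ 1.12452.
Annualized: 1.12452^(1/5) − 1 ≈ 0.02375.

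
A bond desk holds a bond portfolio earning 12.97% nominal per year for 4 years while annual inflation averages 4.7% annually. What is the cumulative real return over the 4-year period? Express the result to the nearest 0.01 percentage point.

35.54%

The annual real rate is (1+12.97%)/(1+4.7%) − 1 = 7.8988%.
Compounded over 4 years: (1 + 0.078988)^4 − 1 ≈ 0.35539.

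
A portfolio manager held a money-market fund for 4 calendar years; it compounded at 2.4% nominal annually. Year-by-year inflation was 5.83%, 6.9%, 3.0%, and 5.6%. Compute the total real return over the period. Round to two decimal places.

-10.65%

Cumulative inflation factor: 1.0583 × 1.069 × 1.030 × 1.056 ≈ 1.23052.
Nominal growth factor: 1.09951. Real growth factor = 1.09951 / 1.23052 ≈ 0.89354.
Total real return ≈ -10.6464%.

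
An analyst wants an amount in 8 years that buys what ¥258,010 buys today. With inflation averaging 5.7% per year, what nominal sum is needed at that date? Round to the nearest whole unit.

¥402,010

Cumulative price-level factor: (1+5.7%)^8 ≈ 1.5581163989.
Multiplying ¥258,010 by the price-level factor gives the future nominal sum.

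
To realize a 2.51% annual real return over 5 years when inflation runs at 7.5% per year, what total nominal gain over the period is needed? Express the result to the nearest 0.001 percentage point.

Required annual nominal rate: (1+2.51%)(1+7.5%) − 1 = 10.19825%.
Cumulative over 5 years: (1 + 0.1019825)^5 − 1 ≈ 0.62508.

62.508%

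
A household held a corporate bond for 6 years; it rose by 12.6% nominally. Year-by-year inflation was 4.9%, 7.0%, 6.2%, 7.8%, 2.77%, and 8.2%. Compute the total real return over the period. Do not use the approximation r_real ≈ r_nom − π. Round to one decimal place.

Cumulative inflation factor: 1.049 × 1.070 × 1.062 × 1.078 × 1.0277 × 1.082 ≈ 1.42888.
Nominal growth factor: 1.12600. Real growth factor = 1.12600 / 1.42888 ≈ 0.78803.
Total real return ≈ -21.1971%.

-21.2%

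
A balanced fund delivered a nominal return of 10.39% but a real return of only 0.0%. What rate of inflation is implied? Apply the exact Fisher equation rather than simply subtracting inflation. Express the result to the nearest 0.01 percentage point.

10.39%

From (1+r_nom) = (1+r_real)(1+π), we get 1+π = (1 + 10.39%)/(1 + 0.0%) = 1.1039/1.000 ≈ 1.10390.
So π ≈ 10.3900%.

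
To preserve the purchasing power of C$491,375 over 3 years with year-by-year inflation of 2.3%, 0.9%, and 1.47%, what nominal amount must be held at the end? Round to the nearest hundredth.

C$514,656.57

Cumulative price-level factor: 1.023 × 1.009 × 1.0147 = 1.0473804429.
The nominal amount required is C$491,375 scaled up by that factor.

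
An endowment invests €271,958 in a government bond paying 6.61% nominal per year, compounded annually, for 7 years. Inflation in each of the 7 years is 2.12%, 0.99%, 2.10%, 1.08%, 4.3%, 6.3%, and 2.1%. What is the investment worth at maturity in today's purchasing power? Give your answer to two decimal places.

Nominal value at maturity: €271,958 × (1 + 6.61%)^7 ≈ €425,684.11.
Price-level factor over 7 years: 1.0212 × 1.0099 × 1.0210 × 1.0108 × 1.043 × 1.063 × 1.021 ≈ 1.2048236079.
Dividing the nominal maturity value by the price-level factor gives the value in today's money.

€353,316.54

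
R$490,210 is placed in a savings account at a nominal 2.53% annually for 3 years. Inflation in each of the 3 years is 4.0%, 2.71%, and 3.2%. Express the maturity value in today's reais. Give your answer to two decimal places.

Nominal value at maturity: R$490,210 × (1 + 2.53%)^3 ≈ R$528,366.21.
Price-level factor over 3 years: 1.040 × 1.0271 × 1.032 = 1.102365888.
Dividing the nominal maturity value by the price-level factor gives the value in today's money.

R$479,302.03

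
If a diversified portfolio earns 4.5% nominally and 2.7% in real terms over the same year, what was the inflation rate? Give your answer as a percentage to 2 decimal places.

From (1+r_nom) = (1+r_real)(1+π), we get 1+π = (1 + 4.5%)/(1 + 2.7%) = 1.045/1.027 ≈ 1.01753.
So π ≈ 1.7527%.

1.75%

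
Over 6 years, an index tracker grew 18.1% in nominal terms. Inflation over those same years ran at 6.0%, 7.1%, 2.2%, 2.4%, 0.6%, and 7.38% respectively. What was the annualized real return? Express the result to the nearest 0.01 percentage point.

-1.38%

Cumulative inflation factor: 1.060 × 1.071 × 1.022 × 1.024 × 1.006 × 1.0738 ≈ 1.28342.
Nominal growth factor: 1.18100. Real growth factor = 1.18100 / 1.28342 ≈ 0.92020.
Annualized: 0.92020^(1/6) − 1 ≈ -0.01377.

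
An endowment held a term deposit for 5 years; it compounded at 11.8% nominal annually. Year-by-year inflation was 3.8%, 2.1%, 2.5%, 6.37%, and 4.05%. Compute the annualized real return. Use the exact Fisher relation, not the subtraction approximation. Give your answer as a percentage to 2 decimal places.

7.76%

Cumulative inflation factor: 1.038 × 1.021 × 1.025 × 1.0637 × 1.0405 ≈ 1.20229.
Nominal growth factor: 1.74666. Real growth factor = 1.74666 / 1.20229 ≈ 1.45278.
Annualized: 1.45278^(1/5) − 1 ≈ 0.07756.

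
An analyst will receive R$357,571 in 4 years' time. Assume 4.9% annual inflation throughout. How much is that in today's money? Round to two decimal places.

Price-level factor over 4 years: (1 + 4.9%)^4 ≈ 1.2108823608.
Purchasing power today: R$357,571 divided by that factor.

R$295,297.88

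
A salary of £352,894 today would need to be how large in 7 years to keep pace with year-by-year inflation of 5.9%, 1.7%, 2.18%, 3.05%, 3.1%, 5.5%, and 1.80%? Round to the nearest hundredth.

£443,132.89

Cumulative price-level factor: 1.059 × 1.017 × 1.0218 × 1.0305 × 1.031 × 1.055 × 1.0180 ≈ 1.2557110339.
Multiplying £352,894 by the price-level factor gives the future nominal sum.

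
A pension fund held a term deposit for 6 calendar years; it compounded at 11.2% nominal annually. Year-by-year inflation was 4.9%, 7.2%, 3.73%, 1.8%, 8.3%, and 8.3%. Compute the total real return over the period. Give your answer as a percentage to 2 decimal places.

35.75%

Cumulative inflation factor: 1.049 × 1.072 × 1.0373 × 1.018 × 1.083 × 1.083 ≈ 1.39277.
Nominal growth factor: 1.89073. Real growth factor = 1.89073 / 1.39277 ≈ 1.35753.
Total real return ≈ 35.7530%.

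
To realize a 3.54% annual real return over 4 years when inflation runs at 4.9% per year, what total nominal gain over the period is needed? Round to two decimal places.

39.17%

Required annual nominal rate: (1+3.54%)(1+4.9%) − 1 = 8.61346%.
Cumulative over 4 years: (1 + 0.0861346)^4 − 1 ≈ 0.39166.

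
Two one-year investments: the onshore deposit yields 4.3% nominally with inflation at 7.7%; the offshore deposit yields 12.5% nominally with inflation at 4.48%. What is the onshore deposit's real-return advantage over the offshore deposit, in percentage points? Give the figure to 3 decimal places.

The onshore deposit real return: 1.043/1.077 − 1 = -3.1569%.
The offshore deposit real return: 1.125/1.0448 − 1 = 7.6761%.
Difference: -3.1569 − 7.6761 = -10.8330 pp.

-10.833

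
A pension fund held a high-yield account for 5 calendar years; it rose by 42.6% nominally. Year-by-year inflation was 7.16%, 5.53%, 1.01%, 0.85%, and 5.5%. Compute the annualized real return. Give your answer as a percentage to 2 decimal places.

Cumulative inflation factor: 1.0716 × 1.0553 × 1.0101 × 1.0085 × 1.055 ≈ 1.21535.
Nominal growth factor: 1.42600. Real growth factor = 1.42600 / 1.21535 ≈ 1.17332.
Annualized: 1.17332^(1/5) − 1 ≈ 0.03248.

3.25%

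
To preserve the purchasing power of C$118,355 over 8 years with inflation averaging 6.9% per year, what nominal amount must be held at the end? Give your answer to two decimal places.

C$201,840.47

Cumulative price-level factor: (1+6.9%)^8 ≈ 1.7053818700.
Multiplying C$118,355 by the price-level factor gives the future nominal sum.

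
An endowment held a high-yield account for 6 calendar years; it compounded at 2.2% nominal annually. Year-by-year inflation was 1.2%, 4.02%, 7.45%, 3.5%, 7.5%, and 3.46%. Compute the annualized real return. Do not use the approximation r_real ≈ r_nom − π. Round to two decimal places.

-2.20%

Cumulative inflation factor: 1.012 × 1.0402 × 1.0745 × 1.035 × 1.075 × 1.0346 ≈ 1.30204.
Nominal growth factor: 1.13948. Real growth factor = 1.13948 / 1.30204 ≈ 0.87515.
Annualized: 0.87515^(1/6) − 1 ≈ -0.02198.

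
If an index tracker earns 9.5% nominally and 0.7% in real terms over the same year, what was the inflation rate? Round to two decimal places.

From (1+r_nom) = (1+r_real)(1+π), we get 1+π = (1 + 9.5%)/(1 + 0.7%) = 1.095/1.007 ≈ 1.08739.
So π ≈ 8.7388%.

8.74%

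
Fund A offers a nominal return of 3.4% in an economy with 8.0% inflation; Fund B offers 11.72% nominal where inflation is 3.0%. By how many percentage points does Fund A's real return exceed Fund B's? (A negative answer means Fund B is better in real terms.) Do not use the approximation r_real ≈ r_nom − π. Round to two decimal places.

-12.73

Fund A real return: 1.034/1.080 − 1 = -4.259%.
Fund B real return: 1.1172/1.030 − 1 = 8.466%.
Difference: -4.259 − 8.466 = -12.725 pp.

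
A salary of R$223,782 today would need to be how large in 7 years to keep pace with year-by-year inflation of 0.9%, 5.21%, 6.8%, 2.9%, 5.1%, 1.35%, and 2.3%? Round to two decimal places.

R$284,486.77

Cumulative price-level factor: 1.009 × 1.0521 × 1.068 × 1.029 × 1.051 × 1.0135 × 1.023 ≈ 1.2712674200.
Multiplying R$223,782 by the price-level factor gives the future nominal sum.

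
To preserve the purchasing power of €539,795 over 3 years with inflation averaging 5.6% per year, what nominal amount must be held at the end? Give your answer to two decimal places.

Cumulative price-level factor: (1+5.6%)^3 = 1.177583616.
Multiplying €539,795 by the price-level factor gives the future nominal sum.

€635,653.75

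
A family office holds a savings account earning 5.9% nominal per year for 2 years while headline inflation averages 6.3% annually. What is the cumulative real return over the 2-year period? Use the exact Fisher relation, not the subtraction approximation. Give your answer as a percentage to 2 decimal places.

-0.75%

The annual real rate is (1+5.9%)/(1+6.3%) − 1 = -0.3763%.
Compounded over 2 years: (1 + -0.003763)^2 − 1 ≈ -0.00751.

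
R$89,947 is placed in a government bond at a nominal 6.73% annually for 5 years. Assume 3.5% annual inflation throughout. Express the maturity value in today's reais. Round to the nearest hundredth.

R$104,885.99

Nominal value at maturity: R$89,947 × (1 + 6.73%)^5 ≈ R$124,571.65.
Price-level factor over 5 years: (1 + 3.5%)^5 ≈ 1.1876863056.
Dividing the nominal maturity value by the price-level factor gives the value in today's money.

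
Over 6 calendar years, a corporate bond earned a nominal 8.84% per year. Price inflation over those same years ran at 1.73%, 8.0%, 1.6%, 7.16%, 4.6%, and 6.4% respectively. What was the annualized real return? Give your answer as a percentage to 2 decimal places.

3.77%

Cumulative inflation factor: 1.0173 × 1.080 × 1.016 × 1.0716 × 1.046 × 1.064 ≈ 1.33129.
Nominal growth factor: 1.66238. Real growth factor = 1.66238 / 1.33129 ≈ 1.24870.
Annualized: 1.24870^(1/6) − 1 ≈ 0.03771.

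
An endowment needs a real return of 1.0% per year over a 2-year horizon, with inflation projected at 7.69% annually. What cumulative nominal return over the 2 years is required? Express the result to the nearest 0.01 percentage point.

18.30%

Required annual nominal rate: (1+1.0%)(1+7.69%) − 1 = 8.7669%.
Cumulative over 2 years: (1 + 0.087669)^2 − 1 ≈ 0.18302.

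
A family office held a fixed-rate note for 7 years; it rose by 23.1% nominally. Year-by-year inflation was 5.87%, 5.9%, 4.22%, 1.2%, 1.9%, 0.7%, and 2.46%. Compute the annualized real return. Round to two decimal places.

Cumulative inflation factor: 1.0587 × 1.059 × 1.0422 × 1.012 × 1.019 × 1.007 × 1.0246 ≈ 1.24325.
Nominal growth factor: 1.23100. Real growth factor = 1.23100 / 1.24325 ≈ 0.99015.
Annualized: 0.99015^(1/7) − 1 ≈ -0.00141.

-0.14%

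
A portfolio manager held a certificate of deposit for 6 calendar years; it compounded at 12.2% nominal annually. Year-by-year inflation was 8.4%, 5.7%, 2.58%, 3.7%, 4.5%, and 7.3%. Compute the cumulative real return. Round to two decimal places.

45.98%

Cumulative inflation factor: 1.084 × 1.057 × 1.0258 × 1.037 × 1.045 × 1.073 ≈ 1.36666.
Nominal growth factor: 1.99507. Real growth factor = 1.99507 / 1.36666 ≈ 1.45981.
Total real return ≈ 45.9807%.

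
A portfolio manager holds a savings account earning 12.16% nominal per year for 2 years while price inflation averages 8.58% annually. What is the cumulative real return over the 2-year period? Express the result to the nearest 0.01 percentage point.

The annual real rate is (1+12.16%)/(1+8.58%) − 1 = 3.2971%.
Compounded over 2 years: (1 + 0.032971)^2 − 1 ≈ 0.06703.

6.70%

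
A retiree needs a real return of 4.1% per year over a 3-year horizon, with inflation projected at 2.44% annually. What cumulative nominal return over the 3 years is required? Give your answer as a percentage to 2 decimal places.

21.27%

Required annual nominal rate: (1+4.1%)(1+2.44%) − 1 = 6.64004%.
Cumulative over 3 years: (1 + 0.0664004)^3 − 1 ≈ 0.21272.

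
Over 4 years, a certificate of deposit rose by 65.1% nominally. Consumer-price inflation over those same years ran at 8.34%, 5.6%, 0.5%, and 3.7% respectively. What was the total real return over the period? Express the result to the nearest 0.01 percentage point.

Cumulative inflation factor: 1.0834 × 1.056 × 1.005 × 1.037 ≈ 1.19233.
Nominal growth factor: 1.65100. Real growth factor = 1.65100 / 1.19233 ≈ 1.38468.
Total real return ≈ 38.4680%.

38.47%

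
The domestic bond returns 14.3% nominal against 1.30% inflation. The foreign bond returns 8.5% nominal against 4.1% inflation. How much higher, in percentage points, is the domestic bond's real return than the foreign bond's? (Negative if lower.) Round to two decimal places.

8.61

The domestic bond real return: 1.143/1.0130 − 1 = 12.833%.
The foreign bond real return: 1.085/1.041 − 1 = 4.227%.
Difference: 12.833 − 4.227 = 8.606 pp.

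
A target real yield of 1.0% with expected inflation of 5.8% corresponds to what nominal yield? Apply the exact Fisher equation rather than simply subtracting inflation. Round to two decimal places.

6.86%

By the Fisher equation, 1 + r_nom = (1 + 1.0%)(1 + 5.8%) = 1.010 × 1.058 = 1.06858.
So r_nom = 6.858%.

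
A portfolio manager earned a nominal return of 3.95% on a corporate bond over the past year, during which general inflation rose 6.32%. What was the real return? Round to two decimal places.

Real return via the Fisher equation: (1 + 3.95%)/(1 + 6.32%) − 1 = 1.0395/1.0632 − 1 ≈ -0.02229.

-2.23%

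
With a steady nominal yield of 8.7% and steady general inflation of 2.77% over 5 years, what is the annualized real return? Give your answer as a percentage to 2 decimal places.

With constant rates the annual real return is the same each year: (1+8.7%)/(1+2.77%) − 1 = 0.05770.

5.77%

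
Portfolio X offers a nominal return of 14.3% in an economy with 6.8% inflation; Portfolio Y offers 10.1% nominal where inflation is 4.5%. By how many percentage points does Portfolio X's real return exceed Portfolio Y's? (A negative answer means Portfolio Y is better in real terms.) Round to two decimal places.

1.66

Portfolio X real return: 1.143/1.068 − 1 = 7.022%.
Portfolio Y real return: 1.101/1.045 − 1 = 5.359%.
Difference: 7.022 − 5.359 = 1.663 pp.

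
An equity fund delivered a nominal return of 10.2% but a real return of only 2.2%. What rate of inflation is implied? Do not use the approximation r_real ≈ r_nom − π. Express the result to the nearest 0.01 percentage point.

7.83%

From (1+r_nom) = (1+r_real)(1+π), we get 1+π = (1 + 10.2%)/(1 + 2.2%) = 1.102/1.022 ≈ 1.07828.
So π ≈ 7.8278%.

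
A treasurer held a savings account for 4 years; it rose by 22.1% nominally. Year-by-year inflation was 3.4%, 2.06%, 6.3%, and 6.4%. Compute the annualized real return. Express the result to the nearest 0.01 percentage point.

0.57%

Cumulative inflation factor: 1.034 × 1.0206 × 1.063 × 1.064 ≈ 1.19358.
Nominal growth factor: 1.22100. Real growth factor = 1.22100 / 1.19358 ≈ 1.02297.
Annualized: 1.02297^(1/4) − 1 ≈ 0.00569.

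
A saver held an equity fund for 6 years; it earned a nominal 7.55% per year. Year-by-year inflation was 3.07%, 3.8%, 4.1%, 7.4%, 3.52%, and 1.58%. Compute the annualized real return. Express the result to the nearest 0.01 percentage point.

Cumulative inflation factor: 1.0307 × 1.038 × 1.041 × 1.074 × 1.0352 × 1.0158 ≈ 1.25782.
Nominal growth factor: 1.54761. Real growth factor = 1.54761 / 1.25782 ≈ 1.23040.
Annualized: 1.23040^(1/6) − 1 ≈ 0.03516.

3.52%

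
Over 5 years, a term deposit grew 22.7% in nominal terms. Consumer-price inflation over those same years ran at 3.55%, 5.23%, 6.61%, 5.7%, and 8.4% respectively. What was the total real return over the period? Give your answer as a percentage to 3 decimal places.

Cumulative inflation factor: 1.0355 × 1.0523 × 1.0661 × 1.057 × 1.084 ≈ 1.33104.
Nominal growth factor: 1.22700. Real growth factor = 1.22700 / 1.33104 ≈ 0.92183.
Total real return ≈ -7.8166%.

-7.817%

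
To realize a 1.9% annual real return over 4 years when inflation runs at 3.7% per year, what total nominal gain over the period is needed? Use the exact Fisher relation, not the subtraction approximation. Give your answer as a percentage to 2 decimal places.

Required annual nominal rate: (1+1.9%)(1+3.7%) − 1 = 5.6703%.
Cumulative over 4 years: (1 + 0.056703)^4 − 1 ≈ 0.24684.

24.68%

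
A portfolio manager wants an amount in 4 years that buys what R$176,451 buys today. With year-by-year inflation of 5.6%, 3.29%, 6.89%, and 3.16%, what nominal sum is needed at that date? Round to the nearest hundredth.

Cumulative price-level factor: 1.056 × 1.0329 × 1.0689 × 1.0316 ≈ 1.2027368192.
The nominal amount required is R$176,451 scaled up by that factor.

R$212,224.11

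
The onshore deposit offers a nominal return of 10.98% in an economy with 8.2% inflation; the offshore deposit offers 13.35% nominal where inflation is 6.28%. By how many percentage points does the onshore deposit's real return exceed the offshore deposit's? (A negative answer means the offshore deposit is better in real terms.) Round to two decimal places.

The onshore deposit real return: 1.1098/1.082 − 1 = 2.569%.
The offshore deposit real return: 1.1335/1.0628 − 1 = 6.652%.
Difference: 2.569 − 6.652 = -4.083 pp.

-4.08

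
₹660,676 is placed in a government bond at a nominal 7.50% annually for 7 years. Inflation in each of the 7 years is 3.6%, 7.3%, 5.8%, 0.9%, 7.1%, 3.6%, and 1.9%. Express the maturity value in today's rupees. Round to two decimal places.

Nominal value at maturity: ₹660,676 × (1 + 7.50%)^7 ≈ ₹1,096,093.95.
Price-level factor over 7 years: 1.036 × 1.073 × 1.058 × 1.009 × 1.071 × 1.036 × 1.019 ≈ 1.3417132899.
Dividing the nominal maturity value by the price-level factor gives the value in today's money.

₹816,936.05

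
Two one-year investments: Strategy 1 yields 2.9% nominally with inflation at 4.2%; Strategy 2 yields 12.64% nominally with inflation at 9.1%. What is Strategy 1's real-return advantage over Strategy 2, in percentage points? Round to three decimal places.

Strategy 1 real return: 1.029/1.042 − 1 = -1.2476%.
Strategy 2 real return: 1.1264/1.091 − 1 = 3.2447%.
Difference: -1.2476 − 3.2447 = -4.4923 pp.

-4.492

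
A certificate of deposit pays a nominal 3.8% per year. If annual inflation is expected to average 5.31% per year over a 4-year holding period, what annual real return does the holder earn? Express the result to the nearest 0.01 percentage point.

With constant rates the annual real return is the same each year: (1+3.8%)/(1+5.31%) − 1 = -0.01434.

-1.43%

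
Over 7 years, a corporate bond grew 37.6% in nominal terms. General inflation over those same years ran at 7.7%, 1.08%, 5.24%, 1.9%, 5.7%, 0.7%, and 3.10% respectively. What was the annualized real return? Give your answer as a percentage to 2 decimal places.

1.03%

Cumulative inflation factor: 1.077 × 1.0108 × 1.0524 × 1.019 × 1.057 × 1.007 × 1.0310 ≈ 1.28115.
Nominal growth factor: 1.37600. Real growth factor = 1.37600 / 1.28115 ≈ 1.07404.
Annualized: 1.07404^(1/7) − 1 ≈ 0.01026.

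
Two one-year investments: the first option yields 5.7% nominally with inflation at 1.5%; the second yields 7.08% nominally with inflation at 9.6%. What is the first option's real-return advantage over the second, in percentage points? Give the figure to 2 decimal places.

The first option real return: 1.057/1.015 − 1 = 4.138%.
The second real return: 1.0708/1.096 − 1 = -2.299%.
Difference: 4.138 − (-2.299) = 6.437 pp.

6.44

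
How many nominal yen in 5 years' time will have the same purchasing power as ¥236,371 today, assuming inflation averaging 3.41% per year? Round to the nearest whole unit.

¥279,516

Cumulative price-level factor: (1+3.41%)^5 ≈ 1.1825314250.
Multiplying ¥236,371 by the price-level factor gives the future nominal sum.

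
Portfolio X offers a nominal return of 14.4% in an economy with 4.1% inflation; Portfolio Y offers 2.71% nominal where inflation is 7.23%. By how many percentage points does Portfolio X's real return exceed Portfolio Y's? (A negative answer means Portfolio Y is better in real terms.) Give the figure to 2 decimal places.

Portfolio X real return: 1.144/1.041 − 1 = 9.894%.
Portfolio Y real return: 1.0271/1.0723 − 1 = -4.215%.
Difference: 9.894 − (-4.215) = 14.109 pp.

14.11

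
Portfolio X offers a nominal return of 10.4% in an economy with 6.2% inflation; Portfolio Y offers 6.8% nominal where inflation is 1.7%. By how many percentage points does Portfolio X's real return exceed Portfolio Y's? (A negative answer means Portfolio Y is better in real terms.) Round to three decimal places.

Portfolio X real return: 1.104/1.062 − 1 = 3.9548%.
Portfolio Y real return: 1.068/1.017 − 1 = 5.0147%.
Difference: 3.9548 − 5.0147 = -1.0599 pp.

-1.060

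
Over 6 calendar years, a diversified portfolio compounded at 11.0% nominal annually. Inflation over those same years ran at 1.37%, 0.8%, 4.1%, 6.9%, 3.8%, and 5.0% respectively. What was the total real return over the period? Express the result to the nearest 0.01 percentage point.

Cumulative inflation factor: 1.0137 × 1.008 × 1.041 × 1.069 × 1.038 × 1.050 ≈ 1.23932.
Nominal growth factor: 1.87041. Real growth factor = 1.87041 / 1.23932 ≈ 1.50922.
Total real return ≈ 50.9221%.

50.92%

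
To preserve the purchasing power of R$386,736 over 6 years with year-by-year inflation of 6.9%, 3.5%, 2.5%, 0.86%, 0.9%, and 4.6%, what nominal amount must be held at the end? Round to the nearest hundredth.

R$466,872.55

Cumulative price-level factor: 1.069 × 1.035 × 1.025 × 1.0086 × 1.009 × 1.046 ≈ 1.2072125315.
The nominal amount required is R$386,736 scaled up by that factor.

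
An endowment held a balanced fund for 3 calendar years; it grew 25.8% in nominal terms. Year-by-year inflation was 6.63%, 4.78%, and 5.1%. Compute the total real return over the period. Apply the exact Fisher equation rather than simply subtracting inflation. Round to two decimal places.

7.13%

Cumulative inflation factor: 1.0663 × 1.0478 × 1.051 ≈ 1.17425.
Nominal growth factor: 1.25800. Real growth factor = 1.25800 / 1.17425 ≈ 1.07132.
Total real return ≈ 7.1322%.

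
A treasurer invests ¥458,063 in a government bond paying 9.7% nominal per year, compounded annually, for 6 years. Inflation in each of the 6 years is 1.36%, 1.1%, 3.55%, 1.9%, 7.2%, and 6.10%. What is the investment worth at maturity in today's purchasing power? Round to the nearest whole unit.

Nominal value at maturity: ¥458,063 × (1 + 9.7%)^6 ≈ ¥798,298.
Price-level factor over 6 years: 1.0136 × 1.011 × 1.0355 × 1.019 × 1.072 × 1.0610 ≈ 1.2298501940.
Dividing the nominal maturity value by the price-level factor gives the value in today's money.

¥649,102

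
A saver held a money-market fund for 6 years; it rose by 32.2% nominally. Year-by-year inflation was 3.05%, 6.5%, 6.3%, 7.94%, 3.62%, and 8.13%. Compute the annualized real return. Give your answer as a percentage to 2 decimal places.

-1.08%

Cumulative inflation factor: 1.0305 × 1.065 × 1.063 × 1.0794 × 1.0362 × 1.0813 ≈ 1.41092.
Nominal growth factor: 1.32200. Real growth factor = 1.32200 / 1.41092 ≈ 0.93698.
Annualized: 0.93698^(1/6) − 1 ≈ -0.01079.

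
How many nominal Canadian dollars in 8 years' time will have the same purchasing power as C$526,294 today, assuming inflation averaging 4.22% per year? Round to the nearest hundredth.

C$732,549.49

Cumulative price-level factor: (1+4.22%)^8 ≈ 1.3919016532.
Multiplying C$526,294 by the price-level factor gives the future nominal sum.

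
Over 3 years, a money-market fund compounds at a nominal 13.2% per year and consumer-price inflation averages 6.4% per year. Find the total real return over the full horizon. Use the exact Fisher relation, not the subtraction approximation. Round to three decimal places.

20.424%

The annual real rate is (1+13.2%)/(1+6.4%) − 1 = 6.3910%.
Compounded over 3 years: (1 + 0.063910)^3 − 1 ≈ 0.20424.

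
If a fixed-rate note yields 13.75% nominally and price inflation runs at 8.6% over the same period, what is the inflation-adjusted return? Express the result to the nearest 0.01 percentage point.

Real return via the Fisher equation: (1 + 13.75%)/(1 + 8.6%) − 1 = 1.1375/1.086 − 1 ≈ 0.04742.

4.74%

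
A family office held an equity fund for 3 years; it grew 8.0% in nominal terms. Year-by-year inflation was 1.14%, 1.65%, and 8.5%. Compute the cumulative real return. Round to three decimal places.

Cumulative inflation factor: 1.0114 × 1.0165 × 1.085 ≈ 1.11548.
Nominal growth factor: 1.08000. Real growth factor = 1.08000 / 1.11548 ≈ 0.96820.
Total real return ≈ -3.1803%.

-3.180%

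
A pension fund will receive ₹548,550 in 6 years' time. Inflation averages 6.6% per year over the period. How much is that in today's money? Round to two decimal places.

₹373,829.00

Price-level factor over 6 years: (1 + 6.6%)^6 ≈ 1.4673821377.
Purchasing power today: ₹548,550 divided by that factor.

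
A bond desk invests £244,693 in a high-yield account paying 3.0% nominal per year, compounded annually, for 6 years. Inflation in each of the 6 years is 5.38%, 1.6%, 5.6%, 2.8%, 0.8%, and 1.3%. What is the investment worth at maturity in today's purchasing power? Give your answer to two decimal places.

£246,187.49

Nominal value at maturity: £244,693 × (1 + 3.0%)^6 ≈ £292,176.24.
Price-level factor over 6 years: 1.0538 × 1.016 × 1.056 × 1.028 × 1.008 × 1.013 ≈ 1.1868037571.
Dividing the nominal maturity value by the price-level factor gives the value in today's money.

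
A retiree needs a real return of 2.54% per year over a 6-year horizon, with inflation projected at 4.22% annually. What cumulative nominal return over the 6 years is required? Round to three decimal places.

Required annual nominal rate: (1+2.54%)(1+4.22%) − 1 = 6.867188%.
Cumulative over 6 years: (1 + 0.06867188)^6 − 1 ≈ 0.48959.

48.959%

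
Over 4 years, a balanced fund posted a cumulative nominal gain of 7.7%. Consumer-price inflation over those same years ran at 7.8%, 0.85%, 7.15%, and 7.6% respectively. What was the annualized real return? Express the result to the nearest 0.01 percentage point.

Cumulative inflation factor: 1.078 × 1.0085 × 1.0715 × 1.076 ≈ 1.25343.
Nominal growth factor: 1.07700. Real growth factor = 1.07700 / 1.25343 ≈ 0.85924.
Annualized: 0.85924^(1/4) − 1 ≈ -0.03722.

-3.72%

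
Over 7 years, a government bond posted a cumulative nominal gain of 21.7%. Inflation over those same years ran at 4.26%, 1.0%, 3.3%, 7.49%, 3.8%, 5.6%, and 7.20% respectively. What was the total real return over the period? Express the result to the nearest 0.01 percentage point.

-11.42%

Cumulative inflation factor: 1.0426 × 1.010 × 1.033 × 1.0749 × 1.038 × 1.056 × 1.0720 ≈ 1.37393.
Nominal growth factor: 1.21700. Real growth factor = 1.21700 / 1.37393 ≈ 0.88578.
Total real return ≈ -11.4218%.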